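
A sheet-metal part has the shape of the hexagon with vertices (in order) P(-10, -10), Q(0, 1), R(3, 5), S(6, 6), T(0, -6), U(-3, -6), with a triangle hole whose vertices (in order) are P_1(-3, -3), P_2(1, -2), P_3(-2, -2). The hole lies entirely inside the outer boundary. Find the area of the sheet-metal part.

Outer boundary:
P→Q: (-10)(1) − (0)(-10) = -10
Q→R: (0)(5) − (3)(1) = -3
R→S: (3)(6) − (6)(5) = -12
S→T: (6)(-6) − (0)(6) = -36
T→U: (0)(-6) − (-3)(-6) = -18
U→P: (-3)(-10) − (-10)(-6) = -30
Σ = -109
Area = |Σ|/2 = 54.5.
Hole:
Apply the shoelace formula: 2A = Σ (x_i·y_{i+1} − x_{i+1}·y_i), indices taken mod 3.
Σ = (9) + (-6) + (0) = 3
Area = |Σ|/2 = 1.5.
Net area = 54.5 − 1.5 = 53.

53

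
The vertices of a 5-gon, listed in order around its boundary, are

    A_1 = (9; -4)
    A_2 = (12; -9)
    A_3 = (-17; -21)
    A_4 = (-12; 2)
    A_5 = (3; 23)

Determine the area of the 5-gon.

612.5

Σ = (-33) + (-405) + (-286) + (-282) + (-219) = -1225
Area = |Σ|/2 = 612.5.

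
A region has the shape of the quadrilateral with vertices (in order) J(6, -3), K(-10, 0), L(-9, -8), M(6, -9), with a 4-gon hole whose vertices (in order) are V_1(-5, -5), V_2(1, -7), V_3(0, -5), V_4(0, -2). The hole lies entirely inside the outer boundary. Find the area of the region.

Outer boundary:
Σ = (-30) + (80) + (129) + (36) = 215
Area = |Σ|/2 = 107.5.
Hole:
Cross-terms: 40, -5, 0, -10  ⇒  Σ = 25
Area = |Σ|/2 = 12.5.
Net area = 107.5 − 12.5 = 95.

95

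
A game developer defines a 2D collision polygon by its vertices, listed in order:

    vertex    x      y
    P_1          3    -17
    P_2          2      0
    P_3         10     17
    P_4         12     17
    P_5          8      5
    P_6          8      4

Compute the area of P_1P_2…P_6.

99

Apply the shoelace (surveyor's) formula: 2A = Σ (x_i·y_{i+1} − x_{i+1}·y_i), indices taken mod 6.
P_1→P_2: (3)(0) − (2)(-17) = 34
P_2→P_3: (2)(17) − (10)(0) = 34
P_3→P_4: (10)(17) − (12)(17) = -34
P_4→P_5: (12)(5) − (8)(17) = -76
P_5→P_6: (8)(4) − (8)(5) = -8
P_6→P_1: (8)(-17) − (3)(4) = -148
Σ = -198
Area = |Σ|/2 = 99.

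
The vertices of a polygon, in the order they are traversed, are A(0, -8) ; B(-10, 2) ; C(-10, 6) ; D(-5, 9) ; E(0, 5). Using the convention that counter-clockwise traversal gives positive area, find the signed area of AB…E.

-102.5

Σ = (-80) + (-40) + (-60) + (-25) + (0) = -205
Signed area = Σ/2 = -102.5 (negative ⇒ clockwise traversal).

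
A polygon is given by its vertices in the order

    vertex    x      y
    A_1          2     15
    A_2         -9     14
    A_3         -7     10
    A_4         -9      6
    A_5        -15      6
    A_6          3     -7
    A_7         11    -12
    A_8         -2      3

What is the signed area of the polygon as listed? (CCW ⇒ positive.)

178

Apply the shoelace formula: 2A = Σ (x_i·y_{i+1} − x_{i+1}·y_i), indices taken mod 8.
Cross-terms: 163, 8, 48, 36, 87, 41, 9, -36  ⇒  Σ = 356
Signed area = Σ/2 = 178 (positive ⇒ counter-clockwise traversal).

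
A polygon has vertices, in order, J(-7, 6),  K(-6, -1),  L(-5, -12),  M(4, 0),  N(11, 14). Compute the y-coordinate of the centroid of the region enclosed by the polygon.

Apply Gauss's area formula. First the cross-terms c_i = x_i·y_{i+1} − x_{i+1}·y_i:
  43, 67, 48, 56, 164  ⇒  2A = 378, A = 189.
Then Σ (y_i + y_{i+1})·c_i = 2832, so ȳ = 2832 / (6·189) = 472/189.

472/189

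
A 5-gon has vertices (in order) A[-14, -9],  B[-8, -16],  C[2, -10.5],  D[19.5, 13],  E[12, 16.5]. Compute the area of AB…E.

393.75

Apply the shoelace (surveyor's) formula: 2A = Σ (x_i·y_{i+1} − x_{i+1}·y_i), indices taken mod 5.
A→B: (-14)(-16) − (-8)(-9) = 152
B→C: (-8)(-10.5) − (2)(-16) = 116
C→D: (2)(13) − (19.5)(-10.5) = 230.75
D→E: (19.5)(16.5) − (12)(13) = 165.75
E→A: (12)(-9) − (-14)(16.5) = 123
Σ = 787.5
Area = |Σ|/2 = 393.75.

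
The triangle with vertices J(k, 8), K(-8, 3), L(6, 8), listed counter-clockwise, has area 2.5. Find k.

The doubled signed area Σ (x_i y_{i+1} − x_{i+1} y_i) is linear in k.
With k=0 it equals 30; the coefficient of k is -5 (from the two edges through J).
So -5·k + 30 = 2·2.5 = 5 ⇒ k = 5.

5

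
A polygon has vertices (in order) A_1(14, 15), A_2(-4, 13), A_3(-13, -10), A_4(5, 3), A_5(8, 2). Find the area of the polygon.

Apply Gauss's area formula: 2A = Σ (x_i·y_{i+1} − x_{i+1}·y_i), indices taken mod 5.
A_1→A_2: (14)(13) − (-4)(15) = 242
A_2→A_3: (-4)(-10) − (-13)(13) = 209
A_3→A_4: (-13)(3) − (5)(-10) = 11
A_4→A_5: (5)(2) − (8)(3) = -14
A_5→A_1: (8)(15) − (14)(2) = 92
Σ = 540
Area = |Σ|/2 = 270.

270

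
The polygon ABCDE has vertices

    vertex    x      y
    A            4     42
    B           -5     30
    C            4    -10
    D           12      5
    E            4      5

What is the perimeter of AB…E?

|AB| = √((-9)² + (-12)²) = √225 = 15
|BC| = √((9)² + (-40)²) = √1681 = 41
|CD| = √((8)² + (15)²) = √289 = 17
|DE| = √((-8)² + (0)²) = √64 = 8
|EA| = √((0)² + (37)²) = √1369 = 37
Perimeter = 15 + 41 + 17 + 8 + 37 = 118.

118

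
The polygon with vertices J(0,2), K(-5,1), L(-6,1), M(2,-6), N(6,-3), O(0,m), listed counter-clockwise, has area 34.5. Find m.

-1

The doubled signed area Σ (x_i y_{i+1} − x_{i+1} y_i) is linear in m.
With m=0 it equals 75; the coefficient of m is 6 (from the two edges through O).
So 6·m + 75 = 2·34.5 = 69 ⇒ m = -1.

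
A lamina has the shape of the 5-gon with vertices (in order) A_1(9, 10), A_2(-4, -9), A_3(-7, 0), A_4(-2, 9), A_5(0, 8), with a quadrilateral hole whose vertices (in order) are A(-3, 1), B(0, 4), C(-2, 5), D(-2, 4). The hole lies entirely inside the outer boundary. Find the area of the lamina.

123.5

Outer boundary:
Apply the shoelace formula: 2A = Σ (x_i·y_{i+1} − x_{i+1}·y_i), indices taken mod 5.
Σ = (-41) + (-63) + (-63) + (-16) + (-72) = -255
Area = |Σ|/2 = 127.5.
Hole:
Apply the surveyor's formula: 2A = Σ (x_i·y_{i+1} − x_{i+1}·y_i), indices taken mod 4.
A→B: (-3)(4) − (0)(1) = -12
B→C: (0)(5) − (-2)(4) = 8
C→D: (-2)(4) − (-2)(5) = 2
D→A: (-2)(1) − (-3)(4) = 10
Σ = 8
Area = |Σ|/2 = 4.
Net area = 127.5 − 4 = 123.5.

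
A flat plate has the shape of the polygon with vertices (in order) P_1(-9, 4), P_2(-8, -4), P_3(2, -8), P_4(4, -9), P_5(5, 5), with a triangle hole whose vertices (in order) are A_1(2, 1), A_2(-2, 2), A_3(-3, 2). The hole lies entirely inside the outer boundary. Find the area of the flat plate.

Outer boundary:
Apply the shoelace formula: 2A = Σ (x_i·y_{i+1} − x_{i+1}·y_i), indices taken mod 5.
Σ = (68) + (72) + (14) + (65) + (65) = 284
Area = |Σ|/2 = 142.
Hole:
Apply the shoelace (surveyor's) formula: 2A = Σ (x_i·y_{i+1} − x_{i+1}·y_i), indices taken mod 3.
A_1→A_2: (2)(2) − (-2)(1) = 6
A_2→A_3: (-2)(2) − (-3)(2) = 2
A_3→A_1: (-3)(1) − (2)(2) = -7
Σ = 1
Area = |Σ|/2 = 0.5.
Net area = 142 − 0.5 = 141.5.

141.5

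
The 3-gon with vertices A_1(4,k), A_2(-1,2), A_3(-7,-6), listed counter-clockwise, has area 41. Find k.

-5

The doubled signed area Σ (x_i y_{i+1} − x_{i+1} y_i) is linear in k.
With k=0 it equals 52; the coefficient of k is -6 (from the two edges through A_1).
So -6·k + 52 = 2·41 = 82 ⇒ k = -5.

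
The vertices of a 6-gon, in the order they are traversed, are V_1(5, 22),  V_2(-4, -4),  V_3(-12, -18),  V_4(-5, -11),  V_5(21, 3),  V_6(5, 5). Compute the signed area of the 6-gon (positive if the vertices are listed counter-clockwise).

Apply the shoelace formula: 2A = Σ (x_i·y_{i+1} − x_{i+1}·y_i), indices taken mod 6.
Cross-terms: 68, 24, 42, 216, 90, 85  ⇒  Σ = 525
Signed area = Σ/2 = 262.5 (positive ⇒ counter-clockwise traversal).

262.5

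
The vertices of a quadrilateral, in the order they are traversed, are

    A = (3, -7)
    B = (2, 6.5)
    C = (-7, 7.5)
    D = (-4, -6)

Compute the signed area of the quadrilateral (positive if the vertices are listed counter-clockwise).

Σ = (33.5) + (60.5) + (72) + (46) = 212
Signed area = Σ/2 = 106 (positive ⇒ counter-clockwise traversal).

106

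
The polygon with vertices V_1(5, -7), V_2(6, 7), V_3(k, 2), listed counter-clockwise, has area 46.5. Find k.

Write out the shoelace sum; only the two edges meeting at V_3 involve k:
2·Area = [(6·2 − k·7) + (k·(-7) − 5·2)] + 77
       = -14·k + 79 = 93
⇒ k = -1.

-1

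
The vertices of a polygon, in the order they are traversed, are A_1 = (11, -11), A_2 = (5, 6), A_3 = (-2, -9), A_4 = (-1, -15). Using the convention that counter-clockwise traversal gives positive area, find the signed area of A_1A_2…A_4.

142.5

Σ = (121) + (-33) + (21) + (176) = 285
Signed area = Σ/2 = 142.5 (positive ⇒ counter-clockwise traversal).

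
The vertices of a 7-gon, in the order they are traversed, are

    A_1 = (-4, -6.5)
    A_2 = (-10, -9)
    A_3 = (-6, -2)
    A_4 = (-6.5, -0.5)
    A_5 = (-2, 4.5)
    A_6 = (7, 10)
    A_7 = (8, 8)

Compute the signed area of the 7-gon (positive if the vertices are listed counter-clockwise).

-99.375

Apply the shoelace formula: 2A = Σ (x_i·y_{i+1} − x_{i+1}·y_i), indices taken mod 7.
Cross-terms: -29, -34, -10, -30.25, -51.5, -24, -20  ⇒  Σ = -198.75
Signed area = Σ/2 = -99.375 (negative ⇒ clockwise traversal).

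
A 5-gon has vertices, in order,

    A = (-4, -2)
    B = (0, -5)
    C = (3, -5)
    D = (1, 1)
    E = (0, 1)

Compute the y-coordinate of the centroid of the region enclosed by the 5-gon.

-2.25

Apply the shoelace formula. First the cross-terms c_i = x_i·y_{i+1} − x_{i+1}·y_i:
  20, 15, 8, 1, 4  ⇒  2A = 48, A = 24.
Then Σ (y_i + y_{i+1})·c_i = -324, so ȳ = -324 / (6·24) = -2.25.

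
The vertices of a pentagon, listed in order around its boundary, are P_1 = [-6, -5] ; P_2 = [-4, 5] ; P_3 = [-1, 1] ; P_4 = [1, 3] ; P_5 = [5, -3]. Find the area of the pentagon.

P_1→P_2: (-6)(5) − (-4)(-5) = -50
P_2→P_3: (-4)(1) − (-1)(5) = 1
P_3→P_4: (-1)(3) − (1)(1) = -4
P_4→P_5: (1)(-3) − (5)(3) = -18
P_5→P_1: (5)(-5) − (-6)(-3) = -43
Σ = -114
Area = |Σ|/2 = 57.

57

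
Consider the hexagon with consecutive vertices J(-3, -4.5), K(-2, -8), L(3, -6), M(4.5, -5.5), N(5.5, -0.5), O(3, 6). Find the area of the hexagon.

J→K: (-3)(-8) − (-2)(-4.5) = 15
K→L: (-2)(-6) − (3)(-8) = 36
L→M: (3)(-5.5) − (4.5)(-6) = 10.5
M→N: (4.5)(-0.5) − (5.5)(-5.5) = 28
N→O: (5.5)(6) − (3)(-0.5) = 34.5
O→J: (3)(-4.5) − (-3)(6) = 4.5
Σ = 128.5
Area = |Σ|/2 = 64.25.

64.25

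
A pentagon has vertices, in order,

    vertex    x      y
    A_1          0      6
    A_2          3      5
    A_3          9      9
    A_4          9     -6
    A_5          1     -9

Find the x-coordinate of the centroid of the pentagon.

287/60

Apply the shoelace (surveyor's) formula. First the cross-terms c_i = x_i·y_{i+1} − x_{i+1}·y_i:
  -18, -18, -135, -75, 6  ⇒  2A = -240, A = -120.
Then Σ (x_i + x_{i+1})·c_i = -3444, so x̄ = -3444 / (6·(-120)) = 287/60.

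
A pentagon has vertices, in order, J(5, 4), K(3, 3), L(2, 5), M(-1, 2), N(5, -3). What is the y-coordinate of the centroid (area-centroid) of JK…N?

66/49

Apply Gauss's area formula. First the cross-terms c_i = x_i·y_{i+1} − x_{i+1}·y_i:
  3, 9, 9, -7, 35  ⇒  2A = 49, A = 24.5.
Then Σ (y_i + y_{i+1})·c_i = 198, so ȳ = 198 / (6·24.5) = 66/49.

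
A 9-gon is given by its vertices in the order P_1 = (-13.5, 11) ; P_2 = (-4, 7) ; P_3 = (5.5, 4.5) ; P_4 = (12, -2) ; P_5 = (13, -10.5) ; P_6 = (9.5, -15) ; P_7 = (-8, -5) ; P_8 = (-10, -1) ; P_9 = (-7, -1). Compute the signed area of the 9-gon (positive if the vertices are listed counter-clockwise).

-332.125

Apply Gauss's area formula: 2A = Σ (x_i·y_{i+1} − x_{i+1}·y_i), indices taken mod 9.
Σ = (-50.5) + (-56.5) + (-65) + (-100) + (-95.25) + (-167.5) + (-42) + (3) + (-90.5) = -664.25
Signed area = Σ/2 = -332.125 (negative ⇒ clockwise traversal).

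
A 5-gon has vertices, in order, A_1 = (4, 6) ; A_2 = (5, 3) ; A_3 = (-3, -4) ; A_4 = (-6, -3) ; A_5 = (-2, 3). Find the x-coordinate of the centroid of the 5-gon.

Apply the shoelace (surveyor's) formula. First the cross-terms c_i = x_i·y_{i+1} − x_{i+1}·y_i:
  -18, -11, -15, -24, -24  ⇒  2A = -92, A = -46.
Then Σ (x_i + x_{i+1})·c_i = 95, so x̄ = 95 / (6·(-46)) = -95/276.

-95/276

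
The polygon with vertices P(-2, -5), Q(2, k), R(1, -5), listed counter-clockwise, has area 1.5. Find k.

Write out the shoelace sum; only the two edges meeting at Q involve k:
2·Area = [((-2)·k − 2·(-5)) + (2·(-5) − 1·k)] + -15
       = -3·k + -15 = 3
⇒ k = -6.

-6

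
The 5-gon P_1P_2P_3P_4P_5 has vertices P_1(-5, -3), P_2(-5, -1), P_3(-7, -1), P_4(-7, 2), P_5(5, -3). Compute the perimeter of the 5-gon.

|P_1P_2| = √((0)² + (2)²) = √4 = 2
|P_2P_3| = √((-2)² + (0)²) = √4 = 2
|P_3P_4| = √((0)² + (3)²) = √9 = 3
|P_4P_5| = √((12)² + (-5)²) = √169 = 13
|P_5P_1| = √((-10)² + (0)²) = √100 = 10
Perimeter = 2 + 2 + 3 + 13 + 10 = 30.

30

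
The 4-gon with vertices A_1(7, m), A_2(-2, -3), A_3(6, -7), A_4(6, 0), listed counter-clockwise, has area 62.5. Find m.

9

Write out the shoelace sum; only the two edges meeting at A_1 involve m:
2·Area = [(6·m − 7·0) + (7·(-3) − (-2)·m)] + 74
       = 8·m + 53 = 125
⇒ m = 9.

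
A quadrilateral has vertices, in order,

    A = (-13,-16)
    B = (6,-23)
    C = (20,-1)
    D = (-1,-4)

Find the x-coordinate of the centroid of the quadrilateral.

Apply the shoelace (surveyor's) formula. First the cross-terms c_i = x_i·y_{i+1} − x_{i+1}·y_i:
  395, 454, -81, -36  ⇒  2A = 732, A = 366.
Then Σ (x_i + x_{i+1})·c_i = 8004, so x̄ = 8004 / (6·366) = 667/183.

667/183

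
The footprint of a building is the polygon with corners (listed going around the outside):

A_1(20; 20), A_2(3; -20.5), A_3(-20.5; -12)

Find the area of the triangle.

548.125

Cross-terms: -470, -456.25, -170  ⇒  Σ = -1096.25
Area = |Σ|/2 = 548.125.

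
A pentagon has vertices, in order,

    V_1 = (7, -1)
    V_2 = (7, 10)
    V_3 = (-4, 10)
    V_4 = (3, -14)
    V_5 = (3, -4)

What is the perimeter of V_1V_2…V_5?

|V_1V_2| = √((0)² + (11)²) = √121 = 11
|V_2V_3| = √((-11)² + (0)²) = √121 = 11
|V_3V_4| = √((7)² + (-24)²) = √625 = 25
|V_4V_5| = √((0)² + (10)²) = √100 = 10
|V_5V_1| = √((4)² + (3)²) = √25 = 5
Perimeter = 11 + 11 + 25 + 10 + 5 = 62.

62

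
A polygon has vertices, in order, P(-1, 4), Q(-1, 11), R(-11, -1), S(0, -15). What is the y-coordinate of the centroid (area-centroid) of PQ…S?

-272/159

Apply Gauss's area formula. First the cross-terms c_i = x_i·y_{i+1} − x_{i+1}·y_i:
  -7, 122, 165, -15  ⇒  2A = 265, A = 132.5.
Then Σ (y_i + y_{i+1})·c_i = -1360, so ȳ = -1360 / (6·132.5) = -272/159.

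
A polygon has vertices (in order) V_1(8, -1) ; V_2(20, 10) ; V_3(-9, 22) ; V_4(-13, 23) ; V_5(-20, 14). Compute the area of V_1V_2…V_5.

447.5

Σ = (100) + (530) + (79) + (278) + (-92) = 895
Area = |Σ|/2 = 447.5.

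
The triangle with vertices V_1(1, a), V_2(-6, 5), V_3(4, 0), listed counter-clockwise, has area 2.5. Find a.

2

The doubled signed area Σ (x_i y_{i+1} − x_{i+1} y_i) is linear in a.
With a=0 it equals -15; the coefficient of a is 10 (from the two edges through V_1).
So 10·a + -15 = 2·2.5 = 5 ⇒ a = 2.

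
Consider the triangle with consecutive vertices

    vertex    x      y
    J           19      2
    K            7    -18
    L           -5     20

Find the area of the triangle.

Apply the surveyor's formula: 2A = Σ (x_i·y_{i+1} − x_{i+1}·y_i), indices taken mod 3.
Σ = (-356) + (50) + (-390) = -696
Area = |Σ|/2 = 348.

348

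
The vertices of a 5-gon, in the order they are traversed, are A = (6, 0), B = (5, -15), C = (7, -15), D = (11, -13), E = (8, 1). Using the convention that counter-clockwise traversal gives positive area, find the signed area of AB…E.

61.5

Cross-terms: -90, 30, 74, 115, -6  ⇒  Σ = 123
Signed area = Σ/2 = 61.5 (positive ⇒ counter-clockwise traversal).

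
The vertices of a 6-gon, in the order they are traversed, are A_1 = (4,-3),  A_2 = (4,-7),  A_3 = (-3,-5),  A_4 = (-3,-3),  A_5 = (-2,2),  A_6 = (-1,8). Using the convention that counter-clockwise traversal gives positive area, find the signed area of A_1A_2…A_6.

Cross-terms: -16, -41, -6, -12, -14, -29  ⇒  Σ = -118
Signed area = Σ/2 = -59 (negative ⇒ clockwise traversal).

-59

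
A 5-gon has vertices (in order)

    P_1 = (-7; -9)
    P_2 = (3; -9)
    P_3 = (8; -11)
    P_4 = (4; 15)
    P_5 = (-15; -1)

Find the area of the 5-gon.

P_1→P_2: (-7)(-9) − (3)(-9) = 90
P_2→P_3: (3)(-11) − (8)(-9) = 39
P_3→P_4: (8)(15) − (4)(-11) = 164
P_4→P_5: (4)(-1) − (-15)(15) = 221
P_5→P_1: (-15)(-9) − (-7)(-1) = 128
Σ = 642
Area = |Σ|/2 = 321.

321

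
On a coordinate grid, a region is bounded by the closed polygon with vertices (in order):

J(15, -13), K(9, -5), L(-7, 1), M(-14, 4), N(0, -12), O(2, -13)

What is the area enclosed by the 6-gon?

Σ = (42) + (-26) + (-14) + (168) + (24) + (169) = 363
Area = |Σ|/2 = 181.5.

181.5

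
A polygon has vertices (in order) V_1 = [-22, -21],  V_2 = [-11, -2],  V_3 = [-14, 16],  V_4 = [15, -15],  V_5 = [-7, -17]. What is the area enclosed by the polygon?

504

Apply the shoelace (surveyor's) formula: 2A = Σ (x_i·y_{i+1} − x_{i+1}·y_i), indices taken mod 5.
Σ = (-187) + (-204) + (-30) + (-360) + (-227) = -1008
Area = |Σ|/2 = 504.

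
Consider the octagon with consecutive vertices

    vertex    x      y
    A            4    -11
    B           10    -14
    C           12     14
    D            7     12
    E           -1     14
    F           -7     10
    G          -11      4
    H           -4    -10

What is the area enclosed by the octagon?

Σ = (54) + (308) + (46) + (110) + (88) + (82) + (126) + (84) = 898
Area = |Σ|/2 = 449.

449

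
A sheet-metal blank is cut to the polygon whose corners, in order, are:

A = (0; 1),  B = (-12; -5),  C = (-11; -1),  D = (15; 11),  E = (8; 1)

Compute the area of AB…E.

Apply the shoelace (surveyor's) formula: 2A = Σ (x_i·y_{i+1} − x_{i+1}·y_i), indices taken mod 5.
Σ = (12) + (-43) + (-106) + (-73) + (8) = -202
Area = |Σ|/2 = 101.

101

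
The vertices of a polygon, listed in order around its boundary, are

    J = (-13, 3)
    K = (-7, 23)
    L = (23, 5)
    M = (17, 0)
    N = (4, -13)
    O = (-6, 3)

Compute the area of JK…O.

Apply Gauss's area formula: 2A = Σ (x_i·y_{i+1} − x_{i+1}·y_i), indices taken mod 6.
J→K: (-13)(23) − (-7)(3) = -278
K→L: (-7)(5) − (23)(23) = -564
L→M: (23)(0) − (17)(5) = -85
M→N: (17)(-13) − (4)(0) = -221
N→O: (4)(3) − (-6)(-13) = -66
O→J: (-6)(3) − (-13)(3) = 21
Σ = -1193
Area = |Σ|/2 = 596.5.

596.5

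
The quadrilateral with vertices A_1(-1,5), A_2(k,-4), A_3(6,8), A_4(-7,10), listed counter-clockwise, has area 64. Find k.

The doubled signed area Σ (x_i y_{i+1} − x_{i+1} y_i) is linear in k.
With k=0 it equals 119; the coefficient of k is 3 (from the two edges through A_2).
So 3·k + 119 = 2·64 = 128 ⇒ k = 3.

3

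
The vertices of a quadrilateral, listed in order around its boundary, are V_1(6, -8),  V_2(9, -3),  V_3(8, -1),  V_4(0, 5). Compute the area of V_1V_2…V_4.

39.5

Cross-terms: 54, 15, 40, -30  ⇒  Σ = 79
Area = |Σ|/2 = 39.5.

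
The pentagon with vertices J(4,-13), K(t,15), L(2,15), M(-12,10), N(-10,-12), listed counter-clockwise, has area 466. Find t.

10

Write out the shoelace sum; only the two edges meeting at K involve t:
2·Area = [(4·15 − t·(-13)) + (t·15 − 2·15)] + 622
       = 28·t + 652 = 932
⇒ t = 10.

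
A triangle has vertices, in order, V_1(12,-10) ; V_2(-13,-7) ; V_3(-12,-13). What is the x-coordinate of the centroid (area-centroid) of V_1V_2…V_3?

-13/3

Apply the shoelace formula. First the cross-terms c_i = x_i·y_{i+1} − x_{i+1}·y_i:
  -214, 85, 276  ⇒  2A = 147, A = 73.5.
Then Σ (x_i + x_{i+1})·c_i = -1911, so x̄ = -1911 / (6·73.5) = -13/3.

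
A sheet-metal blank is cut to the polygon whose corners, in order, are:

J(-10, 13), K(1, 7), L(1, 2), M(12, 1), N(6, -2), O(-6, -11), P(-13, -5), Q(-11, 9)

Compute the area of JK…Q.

Apply the shoelace formula: 2A = Σ (x_i·y_{i+1} − x_{i+1}·y_i), indices taken mod 8.
J→K: (-10)(7) − (1)(13) = -83
K→L: (1)(2) − (1)(7) = -5
L→M: (1)(1) − (12)(2) = -23
M→N: (12)(-2) − (6)(1) = -30
N→O: (6)(-11) − (-6)(-2) = -78
O→P: (-6)(-5) − (-13)(-11) = -113
P→Q: (-13)(9) − (-11)(-5) = -172
Q→J: (-11)(13) − (-10)(9) = -53
Σ = -557
Area = |Σ|/2 = 278.5.

278.5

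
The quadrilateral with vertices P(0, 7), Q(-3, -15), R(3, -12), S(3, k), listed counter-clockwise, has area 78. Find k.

-1

The doubled signed area Σ (x_i y_{i+1} − x_{i+1} y_i) is linear in k.
With k=0 it equals 159; the coefficient of k is 3 (from the two edges through S).
So 3·k + 159 = 2·78 = 156 ⇒ k = -1.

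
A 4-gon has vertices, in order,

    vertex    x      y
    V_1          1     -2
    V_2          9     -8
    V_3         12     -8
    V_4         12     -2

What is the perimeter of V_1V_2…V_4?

|V_1V_2| = √((8)² + (-6)²) = √100 = 10
|V_2V_3| = √((3)² + (0)²) = √9 = 3
|V_3V_4| = √((0)² + (6)²) = √36 = 6
|V_4V_1| = √((-11)² + (0)²) = √121 = 11
Perimeter = 10 + 3 + 6 + 11 = 30.

30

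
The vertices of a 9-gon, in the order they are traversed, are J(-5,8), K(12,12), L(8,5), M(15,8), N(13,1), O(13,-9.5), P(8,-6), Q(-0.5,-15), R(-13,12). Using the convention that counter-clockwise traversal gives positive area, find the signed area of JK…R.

Apply Gauss's area formula: 2A = Σ (x_i·y_{i+1} − x_{i+1}·y_i), indices taken mod 9.
Σ = (-156) + (-36) + (-11) + (-89) + (-136.5) + (-2) + (-123) + (-201) + (-44) = -798.5
Signed area = Σ/2 = -399.25 (negative ⇒ clockwise traversal).

-399.25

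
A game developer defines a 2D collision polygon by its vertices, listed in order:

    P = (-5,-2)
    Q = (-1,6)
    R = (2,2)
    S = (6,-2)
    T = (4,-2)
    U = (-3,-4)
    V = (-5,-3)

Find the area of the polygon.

52

Σ = (-32) + (-14) + (-16) + (-4) + (-22) + (-11) + (-5) = -104
Area = |Σ|/2 = 52.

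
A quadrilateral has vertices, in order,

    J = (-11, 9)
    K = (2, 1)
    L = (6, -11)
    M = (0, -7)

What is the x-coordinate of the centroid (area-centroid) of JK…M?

Apply the shoelace (surveyor's) formula. First the cross-terms c_i = x_i·y_{i+1} − x_{i+1}·y_i:
  -29, -28, -42, -77  ⇒  2A = -176, A = -88.
Then Σ (x_i + x_{i+1})·c_i = 632, so x̄ = 632 / (6·(-88)) = -79/66.

-79/66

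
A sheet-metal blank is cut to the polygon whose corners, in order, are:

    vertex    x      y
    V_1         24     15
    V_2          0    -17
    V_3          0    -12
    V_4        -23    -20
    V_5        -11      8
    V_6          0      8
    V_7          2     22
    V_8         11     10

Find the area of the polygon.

744.5

Cross-terms: -408, 0, -276, -404, -88, -16, -222, -75  ⇒  Σ = -1489
Area = |Σ|/2 = 744.5.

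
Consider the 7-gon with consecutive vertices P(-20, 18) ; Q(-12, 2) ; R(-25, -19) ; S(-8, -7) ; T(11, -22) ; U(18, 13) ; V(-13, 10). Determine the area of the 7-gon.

Apply Gauss's area formula: 2A = Σ (x_i·y_{i+1} − x_{i+1}·y_i), indices taken mod 7.
Cross-terms: 176, 278, 23, 253, 539, 349, -34  ⇒  Σ = 1584
Area = |Σ|/2 = 792.

792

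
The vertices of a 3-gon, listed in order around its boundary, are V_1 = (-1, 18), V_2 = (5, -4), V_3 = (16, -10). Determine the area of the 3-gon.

Apply Gauss's area formula: 2A = Σ (x_i·y_{i+1} − x_{i+1}·y_i), indices taken mod 3.
Cross-terms: -86, 14, 278  ⇒  Σ = 206
Area = |Σ|/2 = 103.

103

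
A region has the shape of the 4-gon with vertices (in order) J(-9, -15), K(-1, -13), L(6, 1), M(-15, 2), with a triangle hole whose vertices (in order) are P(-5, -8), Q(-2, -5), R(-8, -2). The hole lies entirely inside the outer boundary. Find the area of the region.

211

Outer boundary:
Apply the shoelace formula: 2A = Σ (x_i·y_{i+1} − x_{i+1}·y_i), indices taken mod 4.
Cross-terms: 102, 77, 27, 243  ⇒  Σ = 449
Area = |Σ|/2 = 224.5.
Hole:
Apply the shoelace (surveyor's) formula: 2A = Σ (x_i·y_{i+1} − x_{i+1}·y_i), indices taken mod 3.
Σ = (9) + (-36) + (54) = 27
Area = |Σ|/2 = 13.5.
Net area = 224.5 − 13.5 = 211.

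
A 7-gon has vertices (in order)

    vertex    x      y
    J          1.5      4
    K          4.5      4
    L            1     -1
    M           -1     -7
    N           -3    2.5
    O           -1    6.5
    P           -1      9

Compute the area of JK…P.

44.5

J→K: (1.5)(4) − (4.5)(4) = -12
K→L: (4.5)(-1) − (1)(4) = -8.5
L→M: (1)(-7) − (-1)(-1) = -8
M→N: (-1)(2.5) − (-3)(-7) = -23.5
N→O: (-3)(6.5) − (-1)(2.5) = -17
O→P: (-1)(9) − (-1)(6.5) = -2.5
P→J: (-1)(4) − (1.5)(9) = -17.5
Σ = -89
Area = |Σ|/2 = 44.5.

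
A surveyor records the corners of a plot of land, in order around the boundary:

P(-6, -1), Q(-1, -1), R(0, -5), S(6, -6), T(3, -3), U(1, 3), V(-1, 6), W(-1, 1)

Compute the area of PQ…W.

Σ = (5) + (5) + (30) + (0) + (12) + (9) + (5) + (7) = 73
Area = |Σ|/2 = 36.5.

36.5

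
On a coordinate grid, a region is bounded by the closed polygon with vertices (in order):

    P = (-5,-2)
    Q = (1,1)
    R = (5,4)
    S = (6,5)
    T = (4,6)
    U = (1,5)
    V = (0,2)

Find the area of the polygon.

19.5

Apply the shoelace formula: 2A = Σ (x_i·y_{i+1} − x_{i+1}·y_i), indices taken mod 7.
Σ = (-3) + (-1) + (1) + (16) + (14) + (2) + (10) = 39
Area = |Σ|/2 = 19.5.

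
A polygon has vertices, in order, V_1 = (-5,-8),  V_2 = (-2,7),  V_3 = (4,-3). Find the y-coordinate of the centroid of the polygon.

-4/3

Apply the surveyor's formula. First the cross-terms c_i = x_i·y_{i+1} − x_{i+1}·y_i:
  -51, -22, -47  ⇒  2A = -120, A = -60.
Then Σ (y_i + y_{i+1})·c_i = 480, so ȳ = 480 / (6·(-60)) = -4/3.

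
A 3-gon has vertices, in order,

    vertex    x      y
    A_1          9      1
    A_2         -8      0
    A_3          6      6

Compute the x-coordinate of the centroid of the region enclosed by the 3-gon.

7/3

Apply the shoelace (surveyor's) formula. First the cross-terms c_i = x_i·y_{i+1} − x_{i+1}·y_i:
  8, -48, -48  ⇒  2A = -88, A = -44.
Then Σ (x_i + x_{i+1})·c_i = -616, so x̄ = -616 / (6·(-44)) = 7/3.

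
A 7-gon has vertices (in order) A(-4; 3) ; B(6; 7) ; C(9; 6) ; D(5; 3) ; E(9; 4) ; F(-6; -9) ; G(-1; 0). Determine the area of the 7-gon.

76

Apply Gauss's area formula: 2A = Σ (x_i·y_{i+1} − x_{i+1}·y_i), indices taken mod 7.
Σ = (-46) + (-27) + (-3) + (-7) + (-57) + (-9) + (-3) = -152
Area = |Σ|/2 = 76.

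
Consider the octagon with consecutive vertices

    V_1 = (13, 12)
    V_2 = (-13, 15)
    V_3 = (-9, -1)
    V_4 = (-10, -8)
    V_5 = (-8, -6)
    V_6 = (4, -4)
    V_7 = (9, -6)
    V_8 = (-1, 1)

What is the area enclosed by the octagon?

301.5

Apply the shoelace formula: 2A = Σ (x_i·y_{i+1} − x_{i+1}·y_i), indices taken mod 8.
Σ = (351) + (148) + (62) + (-4) + (56) + (12) + (3) + (-25) = 603
Area = |Σ|/2 = 301.5.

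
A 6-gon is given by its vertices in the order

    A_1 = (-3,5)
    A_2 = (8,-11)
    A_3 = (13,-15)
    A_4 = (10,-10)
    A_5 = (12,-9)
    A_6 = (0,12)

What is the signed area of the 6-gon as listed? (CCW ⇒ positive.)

Σ = (-7) + (23) + (20) + (30) + (144) + (36) = 246
Signed area = Σ/2 = 123 (positive ⇒ counter-clockwise traversal).

123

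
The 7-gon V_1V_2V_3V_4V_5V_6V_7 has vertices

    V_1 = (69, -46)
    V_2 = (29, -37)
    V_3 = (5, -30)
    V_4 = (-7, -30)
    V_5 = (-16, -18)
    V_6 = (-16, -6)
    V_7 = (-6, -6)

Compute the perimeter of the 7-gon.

200

|V_1V_2| = √((-40)² + (9)²) = √1681 = 41
|V_2V_3| = √((-24)² + (7)²) = √625 = 25
|V_3V_4| = √((-12)² + (0)²) = √144 = 12
|V_4V_5| = √((-9)² + (12)²) = √225 = 15
|V_5V_6| = √((0)² + (12)²) = √144 = 12
|V_6V_7| = √((10)² + (0)²) = √100 = 10
|V_7V_1| = √((75)² + (-40)²) = √7225 = 85
Perimeter = 41 + 25 + 12 + 15 + 12 + 10 + 85 = 200.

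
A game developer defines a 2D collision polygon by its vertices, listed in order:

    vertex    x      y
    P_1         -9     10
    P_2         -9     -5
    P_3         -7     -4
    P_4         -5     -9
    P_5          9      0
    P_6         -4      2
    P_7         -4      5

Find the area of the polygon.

135.5

Apply Gauss's area formula: 2A = Σ (x_i·y_{i+1} − x_{i+1}·y_i), indices taken mod 7.
Σ = (135) + (1) + (43) + (81) + (18) + (-12) + (5) = 271
Area = |Σ|/2 = 135.5.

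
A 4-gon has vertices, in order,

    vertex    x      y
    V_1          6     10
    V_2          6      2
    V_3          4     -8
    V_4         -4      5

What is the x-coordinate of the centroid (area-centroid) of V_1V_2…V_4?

Apply the surveyor's formula. First the cross-terms c_i = x_i·y_{i+1} − x_{i+1}·y_i:
  -48, -56, -12, -70  ⇒  2A = -186, A = -93.
Then Σ (x_i + x_{i+1})·c_i = -1276, so x̄ = -1276 / (6·(-93)) = 638/279.

638/279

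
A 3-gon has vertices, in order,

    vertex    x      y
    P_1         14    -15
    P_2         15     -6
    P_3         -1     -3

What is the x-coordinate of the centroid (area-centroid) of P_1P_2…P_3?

Apply Gauss's area formula. First the cross-terms c_i = x_i·y_{i+1} − x_{i+1}·y_i:
  141, -51, 57  ⇒  2A = 147, A = 73.5.
Then Σ (x_i + x_{i+1})·c_i = 4116, so x̄ = 4116 / (6·73.5) = 28/3.

28/3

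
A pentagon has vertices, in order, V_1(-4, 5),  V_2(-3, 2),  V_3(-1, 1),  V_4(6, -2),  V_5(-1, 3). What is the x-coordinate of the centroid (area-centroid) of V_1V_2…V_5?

-4/15

Apply the surveyor's formula. First the cross-terms c_i = x_i·y_{i+1} − x_{i+1}·y_i:
  7, -1, -4, 16, 7  ⇒  2A = 25, A = 12.5.
Then Σ (x_i + x_{i+1})·c_i = -20, so x̄ = -20 / (6·12.5) = -4/15.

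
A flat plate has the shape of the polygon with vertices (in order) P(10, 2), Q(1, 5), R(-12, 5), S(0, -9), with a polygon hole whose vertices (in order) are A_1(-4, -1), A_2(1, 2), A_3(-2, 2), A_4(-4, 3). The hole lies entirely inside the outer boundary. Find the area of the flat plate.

Outer boundary:
Apply the surveyor's formula: 2A = Σ (x_i·y_{i+1} − x_{i+1}·y_i), indices taken mod 4.
Σ = (48) + (65) + (108) + (90) = 311
Area = |Σ|/2 = 155.5.
Hole:
Σ = (-7) + (6) + (2) + (16) = 17
Area = |Σ|/2 = 8.5.
Net area = 155.5 − 8.5 = 147.

147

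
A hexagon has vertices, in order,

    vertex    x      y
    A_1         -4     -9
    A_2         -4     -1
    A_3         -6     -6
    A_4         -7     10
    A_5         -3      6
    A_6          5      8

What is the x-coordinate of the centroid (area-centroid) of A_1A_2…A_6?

Apply Gauss's area formula. First the cross-terms c_i = x_i·y_{i+1} − x_{i+1}·y_i:
  -32, 18, -102, -12, -54, -13  ⇒  2A = -195, A = -97.5.
Then Σ (x_i + x_{i+1})·c_i = 1401, so x̄ = 1401 / (6·(-97.5)) = -467/195.

-467/195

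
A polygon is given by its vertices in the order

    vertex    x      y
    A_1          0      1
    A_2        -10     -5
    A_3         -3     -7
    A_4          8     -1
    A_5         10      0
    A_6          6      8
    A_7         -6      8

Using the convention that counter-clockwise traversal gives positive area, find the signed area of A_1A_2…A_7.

152

Apply Gauss's area formula: 2A = Σ (x_i·y_{i+1} − x_{i+1}·y_i), indices taken mod 7.
Σ = (10) + (55) + (59) + (10) + (80) + (96) + (-6) = 304
Signed area = Σ/2 = 152 (positive ⇒ counter-clockwise traversal).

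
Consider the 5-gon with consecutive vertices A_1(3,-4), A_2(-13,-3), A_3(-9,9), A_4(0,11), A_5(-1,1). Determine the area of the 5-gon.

146

Σ = (-61) + (-144) + (-99) + (11) + (1) = -292
Area = |Σ|/2 = 146.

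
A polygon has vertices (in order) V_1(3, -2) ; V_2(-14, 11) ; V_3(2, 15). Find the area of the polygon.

Apply the shoelace (surveyor's) formula: 2A = Σ (x_i·y_{i+1} − x_{i+1}·y_i), indices taken mod 3.
V_1→V_2: (3)(11) − (-14)(-2) = 5
V_2→V_3: (-14)(15) − (2)(11) = -232
V_3→V_1: (2)(-2) − (3)(15) = -49
Σ = -276
Area = |Σ|/2 = 138.

138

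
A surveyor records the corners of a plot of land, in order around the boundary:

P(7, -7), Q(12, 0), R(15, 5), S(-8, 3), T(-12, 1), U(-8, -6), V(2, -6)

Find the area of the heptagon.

212.5

Apply Gauss's area formula: 2A = Σ (x_i·y_{i+1} − x_{i+1}·y_i), indices taken mod 7.
Cross-terms: 84, 60, 85, 28, 80, 60, 28  ⇒  Σ = 425
Area = |Σ|/2 = 212.5.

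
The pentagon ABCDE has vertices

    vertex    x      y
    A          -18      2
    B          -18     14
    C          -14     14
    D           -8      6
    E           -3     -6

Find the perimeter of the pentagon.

|AB| = √((0)² + (12)²) = √144 = 12
|BC| = √((4)² + (0)²) = √16 = 4
|CD| = √((6)² + (-8)²) = √100 = 10
|DE| = √((5)² + (-12)²) = √169 = 13
|EA| = √((-15)² + (8)²) = √289 = 17
Perimeter = 12 + 4 + 10 + 13 + 17 = 56.

56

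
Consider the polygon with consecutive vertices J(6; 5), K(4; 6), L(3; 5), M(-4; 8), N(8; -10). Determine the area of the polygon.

69

Cross-terms: 16, 2, 44, -24, 100  ⇒  Σ = 138
Area = |Σ|/2 = 69.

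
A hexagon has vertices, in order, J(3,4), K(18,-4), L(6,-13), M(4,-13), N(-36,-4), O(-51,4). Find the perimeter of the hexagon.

|JK| = √((15)² + (-8)²) = √289 = 17
|KL| = √((-12)² + (-9)²) = √225 = 15
|LM| = √((-2)² + (0)²) = √4 = 2
|MN| = √((-40)² + (9)²) = √1681 = 41
|NO| = √((-15)² + (8)²) = √289 = 17
|OJ| = √((54)² + (0)²) = √2916 = 54
Perimeter = 17 + 15 + 2 + 41 + 17 + 54 = 146.

146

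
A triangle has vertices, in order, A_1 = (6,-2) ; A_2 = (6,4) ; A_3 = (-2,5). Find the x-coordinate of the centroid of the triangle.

Apply the surveyor's formula. First the cross-terms c_i = x_i·y_{i+1} − x_{i+1}·y_i:
  36, 38, -26  ⇒  2A = 48, A = 24.
Then Σ (x_i + x_{i+1})·c_i = 480, so x̄ = 480 / (6·24) = 10/3.

10/3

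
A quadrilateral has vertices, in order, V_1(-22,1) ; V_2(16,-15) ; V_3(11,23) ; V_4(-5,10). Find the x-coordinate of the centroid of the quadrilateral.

Apply the shoelace formula. First the cross-terms c_i = x_i·y_{i+1} − x_{i+1}·y_i:
  314, 533, 225, 215  ⇒  2A = 1287, A = 643.5.
Then Σ (x_i + x_{i+1})·c_i = 8052, so x̄ = 8052 / (6·643.5) = 244/117.

244/117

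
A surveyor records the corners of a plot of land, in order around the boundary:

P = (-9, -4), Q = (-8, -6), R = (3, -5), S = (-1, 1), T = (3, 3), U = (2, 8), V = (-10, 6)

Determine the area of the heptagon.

Apply Gauss's area formula: 2A = Σ (x_i·y_{i+1} − x_{i+1}·y_i), indices taken mod 7.
P→Q: (-9)(-6) − (-8)(-4) = 22
Q→R: (-8)(-5) − (3)(-6) = 58
R→S: (3)(1) − (-1)(-5) = -2
S→T: (-1)(3) − (3)(1) = -6
T→U: (3)(8) − (2)(3) = 18
U→V: (2)(6) − (-10)(8) = 92
V→P: (-10)(-4) − (-9)(6) = 94
Σ = 276
Area = |Σ|/2 = 138.

138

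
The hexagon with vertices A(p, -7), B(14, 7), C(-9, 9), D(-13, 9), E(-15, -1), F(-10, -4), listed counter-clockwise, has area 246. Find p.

-9

Write out the shoelace sum; only the two edges meeting at A involve p:
2·Area = [((-10)·(-7) − p·(-4)) + (p·7 − 14·(-7))] + 423
       = 11·p + 591 = 492
⇒ p = -9.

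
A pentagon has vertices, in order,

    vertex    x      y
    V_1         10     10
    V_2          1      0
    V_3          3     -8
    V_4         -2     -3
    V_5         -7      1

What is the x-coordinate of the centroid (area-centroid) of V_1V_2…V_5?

Apply the shoelace formula. First the cross-terms c_i = x_i·y_{i+1} − x_{i+1}·y_i:
  -10, -8, -25, -23, -80  ⇒  2A = -146, A = -73.
Then Σ (x_i + x_{i+1})·c_i = -200, so x̄ = -200 / (6·(-73)) = 100/219.

100/219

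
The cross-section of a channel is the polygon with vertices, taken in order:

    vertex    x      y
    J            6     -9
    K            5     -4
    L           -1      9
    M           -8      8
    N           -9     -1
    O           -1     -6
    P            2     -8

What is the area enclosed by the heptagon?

Σ = (21) + (41) + (64) + (80) + (53) + (20) + (30) = 309
Area = |Σ|/2 = 154.5.

154.5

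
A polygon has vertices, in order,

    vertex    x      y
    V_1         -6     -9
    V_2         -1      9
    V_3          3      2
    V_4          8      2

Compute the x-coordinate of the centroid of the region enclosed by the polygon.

Apply the shoelace (surveyor's) formula. First the cross-terms c_i = x_i·y_{i+1} − x_{i+1}·y_i:
  -63, -29, -10, -60  ⇒  2A = -162, A = -81.
Then Σ (x_i + x_{i+1})·c_i = 153, so x̄ = 153 / (6·(-81)) = -17/54.

-17/54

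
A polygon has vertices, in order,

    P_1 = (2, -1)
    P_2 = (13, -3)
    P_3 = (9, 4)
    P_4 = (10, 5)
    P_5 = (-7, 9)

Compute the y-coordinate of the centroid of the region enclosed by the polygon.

Apply the shoelace formula. First the cross-terms c_i = x_i·y_{i+1} − x_{i+1}·y_i:
  7, 79, 5, 125, -11  ⇒  2A = 205, A = 102.5.
Then Σ (y_i + y_{i+1})·c_i = 1758, so ȳ = 1758 / (6·102.5) = 586/205.

586/205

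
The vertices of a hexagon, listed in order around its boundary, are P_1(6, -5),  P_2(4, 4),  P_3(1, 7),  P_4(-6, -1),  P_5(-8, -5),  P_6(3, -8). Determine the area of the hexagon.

121.5

Apply Gauss's area formula: 2A = Σ (x_i·y_{i+1} − x_{i+1}·y_i), indices taken mod 6.
Σ = (44) + (24) + (41) + (22) + (79) + (33) = 243
Area = |Σ|/2 = 121.5.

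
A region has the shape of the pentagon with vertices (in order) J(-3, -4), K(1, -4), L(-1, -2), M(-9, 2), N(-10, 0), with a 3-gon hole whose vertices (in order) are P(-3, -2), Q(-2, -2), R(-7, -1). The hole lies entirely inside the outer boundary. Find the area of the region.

Outer boundary:
Apply Gauss's area formula: 2A = Σ (x_i·y_{i+1} − x_{i+1}·y_i), indices taken mod 5.
Cross-terms: 16, -6, -20, 20, 40  ⇒  Σ = 50
Area = |Σ|/2 = 25.
Hole:
Apply Gauss's area formula: 2A = Σ (x_i·y_{i+1} − x_{i+1}·y_i), indices taken mod 3.
Cross-terms: 2, -12, 11  ⇒  Σ = 1
Area = |Σ|/2 = 0.5.
Net area = 25 − 0.5 = 24.5.

24.5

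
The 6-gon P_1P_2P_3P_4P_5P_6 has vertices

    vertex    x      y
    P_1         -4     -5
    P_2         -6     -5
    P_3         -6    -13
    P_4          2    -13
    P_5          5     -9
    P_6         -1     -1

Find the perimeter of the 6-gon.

|P_1P_2| = √((-2)² + (0)²) = √4 = 2
|P_2P_3| = √((0)² + (-8)²) = √64 = 8
|P_3P_4| = √((8)² + (0)²) = √64 = 8
|P_4P_5| = √((3)² + (4)²) = √25 = 5
|P_5P_6| = √((-6)² + (8)²) = √100 = 10
|P_6P_1| = √((-3)² + (-4)²) = √25 = 5
Perimeter = 2 + 8 + 8 + 5 + 10 + 5 = 38.

38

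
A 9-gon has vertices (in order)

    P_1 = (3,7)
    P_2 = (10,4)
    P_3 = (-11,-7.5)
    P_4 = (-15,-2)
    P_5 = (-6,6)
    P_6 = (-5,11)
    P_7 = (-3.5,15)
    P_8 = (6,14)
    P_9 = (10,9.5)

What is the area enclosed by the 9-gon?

Σ = (-58) + (-31) + (-90.5) + (-102) + (-36) + (-36.5) + (-139) + (-83) + (41.5) = -534.5
Area = |Σ|/2 = 267.25.

267.25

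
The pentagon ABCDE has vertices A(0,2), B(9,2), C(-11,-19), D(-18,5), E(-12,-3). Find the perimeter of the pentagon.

|AB| = √((9)² + (0)²) = √81 = 9
|BC| = √((-20)² + (-21)²) = √841 = 29
|CD| = √((-7)² + (24)²) = √625 = 25
|DE| = √((6)² + (-8)²) = √100 = 10
|EA| = √((12)² + (5)²) = √169 = 13
Perimeter = 9 + 29 + 25 + 10 + 13 = 86.

86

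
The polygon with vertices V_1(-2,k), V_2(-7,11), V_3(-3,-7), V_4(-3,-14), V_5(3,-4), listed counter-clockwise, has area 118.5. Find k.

Write out the shoelace sum; only the two edges meeting at V_1 involve k:
2·Area = [(3·k − (-2)·(-4)) + ((-2)·11 − (-7)·k)] + 157
       = 10·k + 127 = 237
⇒ k = 11.

11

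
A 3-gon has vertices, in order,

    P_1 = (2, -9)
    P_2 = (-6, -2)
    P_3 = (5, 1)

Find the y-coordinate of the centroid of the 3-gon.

Apply the shoelace formula. First the cross-terms c_i = x_i·y_{i+1} − x_{i+1}·y_i:
  -58, 4, -47  ⇒  2A = -101, A = -50.5.
Then Σ (y_i + y_{i+1})·c_i = 1010, so ȳ = 1010 / (6·(-50.5)) = -10/3.

-10/3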